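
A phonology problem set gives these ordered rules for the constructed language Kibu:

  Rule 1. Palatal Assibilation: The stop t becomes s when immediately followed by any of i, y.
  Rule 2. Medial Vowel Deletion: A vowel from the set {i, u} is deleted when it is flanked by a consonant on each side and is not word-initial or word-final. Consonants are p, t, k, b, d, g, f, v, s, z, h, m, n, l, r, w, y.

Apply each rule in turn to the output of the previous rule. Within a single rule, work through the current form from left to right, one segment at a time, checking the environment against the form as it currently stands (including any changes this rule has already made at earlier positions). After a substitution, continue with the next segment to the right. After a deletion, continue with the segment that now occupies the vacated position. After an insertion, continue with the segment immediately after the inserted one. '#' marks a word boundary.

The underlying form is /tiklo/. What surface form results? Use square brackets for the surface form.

[sklo]

Rule 1 Palatal Assibilation: [tiklo] → [siklo]
Rule 2 Medial Vowel Deletion: [siklo] → [sklo]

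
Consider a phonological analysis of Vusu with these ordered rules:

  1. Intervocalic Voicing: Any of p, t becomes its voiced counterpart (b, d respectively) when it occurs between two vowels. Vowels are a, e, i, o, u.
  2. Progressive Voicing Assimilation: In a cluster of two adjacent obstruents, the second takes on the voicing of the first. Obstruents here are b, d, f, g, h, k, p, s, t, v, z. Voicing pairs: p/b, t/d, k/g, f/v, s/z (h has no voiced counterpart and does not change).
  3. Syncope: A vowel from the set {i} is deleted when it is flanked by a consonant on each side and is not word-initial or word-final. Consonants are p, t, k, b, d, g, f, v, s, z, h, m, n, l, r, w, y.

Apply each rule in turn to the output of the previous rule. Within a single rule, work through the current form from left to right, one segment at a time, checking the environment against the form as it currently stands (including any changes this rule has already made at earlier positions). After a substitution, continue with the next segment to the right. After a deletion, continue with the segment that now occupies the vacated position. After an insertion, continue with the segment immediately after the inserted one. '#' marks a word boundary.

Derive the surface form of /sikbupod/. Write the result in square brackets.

[skpubod]

1 Intervocalic Voicing: [sikbupod] → [sikbubod]
2 Progressive Voicing Assimilation: [sikbubod] → [sikpubod]
3 Syncope: [sikpubod] → [skpubod]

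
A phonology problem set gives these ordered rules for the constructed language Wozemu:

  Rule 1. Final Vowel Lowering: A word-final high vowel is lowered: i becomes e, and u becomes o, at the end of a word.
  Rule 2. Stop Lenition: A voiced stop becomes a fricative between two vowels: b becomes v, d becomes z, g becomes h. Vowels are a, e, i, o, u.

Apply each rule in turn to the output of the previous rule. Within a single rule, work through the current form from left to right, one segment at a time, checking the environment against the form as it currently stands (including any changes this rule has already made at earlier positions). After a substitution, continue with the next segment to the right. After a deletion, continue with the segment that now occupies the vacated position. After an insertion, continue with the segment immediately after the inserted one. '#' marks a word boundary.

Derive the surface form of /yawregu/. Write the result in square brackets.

[yawreho]

Rule 1 Final Vowel Lowering: [yawregu] → [yawrego]
Rule 2 Stop Lenition: [yawrego] → [yawreho]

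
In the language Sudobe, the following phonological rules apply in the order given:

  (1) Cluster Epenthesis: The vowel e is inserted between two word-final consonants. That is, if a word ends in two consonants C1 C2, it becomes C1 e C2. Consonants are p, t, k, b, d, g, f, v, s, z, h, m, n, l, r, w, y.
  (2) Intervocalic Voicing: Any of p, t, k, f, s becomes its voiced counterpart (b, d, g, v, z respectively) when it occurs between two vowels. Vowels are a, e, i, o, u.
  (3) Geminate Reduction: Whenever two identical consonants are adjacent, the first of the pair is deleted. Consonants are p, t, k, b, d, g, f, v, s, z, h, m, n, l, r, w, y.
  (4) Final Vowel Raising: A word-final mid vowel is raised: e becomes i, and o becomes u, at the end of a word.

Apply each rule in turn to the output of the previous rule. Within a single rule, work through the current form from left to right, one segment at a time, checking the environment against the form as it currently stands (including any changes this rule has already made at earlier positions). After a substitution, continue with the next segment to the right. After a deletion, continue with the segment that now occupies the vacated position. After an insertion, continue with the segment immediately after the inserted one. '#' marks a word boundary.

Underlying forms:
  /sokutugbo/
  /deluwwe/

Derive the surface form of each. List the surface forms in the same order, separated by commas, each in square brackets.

[sogudugbu], [deluwi]

/sokutugbo/:
  (1) Cluster Epenthesis: no change — [sokutugbo]
  (2) Intervocalic Voicing: [sokutugbo] → [sogudugbo]
  (3) Geminate Reduction: no change — [sogudugbo]
  (4) Final Vowel Raising: [sogudugbo] → [sogudugbu]
/deluwwe/:
  (1) Cluster Epenthesis: no change — [deluwwe]
  (2) Intervocalic Voicing: no change — [deluwwe]
  (3) Geminate Reduction: [deluwwe] → [deluwe]
  (4) Final Vowel Raising: [deluwe] → [deluwi]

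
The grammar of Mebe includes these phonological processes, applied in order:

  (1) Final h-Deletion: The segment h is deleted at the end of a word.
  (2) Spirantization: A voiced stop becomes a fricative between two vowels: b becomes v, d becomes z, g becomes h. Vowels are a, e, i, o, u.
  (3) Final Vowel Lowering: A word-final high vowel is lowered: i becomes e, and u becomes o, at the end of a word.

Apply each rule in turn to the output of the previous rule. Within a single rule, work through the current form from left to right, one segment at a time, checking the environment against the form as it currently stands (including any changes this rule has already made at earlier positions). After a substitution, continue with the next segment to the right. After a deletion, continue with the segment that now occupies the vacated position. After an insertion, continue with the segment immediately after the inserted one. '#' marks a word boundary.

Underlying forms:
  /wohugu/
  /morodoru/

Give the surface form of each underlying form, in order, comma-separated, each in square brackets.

/wohugu/:
  (1) Final h-Deletion: no change — [wohugu]
  (2) Spirantization: [wohugu] → [wohuhu]
  (3) Final Vowel Lowering: [wohuhu] → [wohuho]
/morodoru/:
  (1) Final h-Deletion: no change — [morodoru]
  (2) Spirantization: [morodoru] → [morozoru]
  (3) Final Vowel Lowering: [morozoru] → [morozoro]

[wohuho], [morozoro]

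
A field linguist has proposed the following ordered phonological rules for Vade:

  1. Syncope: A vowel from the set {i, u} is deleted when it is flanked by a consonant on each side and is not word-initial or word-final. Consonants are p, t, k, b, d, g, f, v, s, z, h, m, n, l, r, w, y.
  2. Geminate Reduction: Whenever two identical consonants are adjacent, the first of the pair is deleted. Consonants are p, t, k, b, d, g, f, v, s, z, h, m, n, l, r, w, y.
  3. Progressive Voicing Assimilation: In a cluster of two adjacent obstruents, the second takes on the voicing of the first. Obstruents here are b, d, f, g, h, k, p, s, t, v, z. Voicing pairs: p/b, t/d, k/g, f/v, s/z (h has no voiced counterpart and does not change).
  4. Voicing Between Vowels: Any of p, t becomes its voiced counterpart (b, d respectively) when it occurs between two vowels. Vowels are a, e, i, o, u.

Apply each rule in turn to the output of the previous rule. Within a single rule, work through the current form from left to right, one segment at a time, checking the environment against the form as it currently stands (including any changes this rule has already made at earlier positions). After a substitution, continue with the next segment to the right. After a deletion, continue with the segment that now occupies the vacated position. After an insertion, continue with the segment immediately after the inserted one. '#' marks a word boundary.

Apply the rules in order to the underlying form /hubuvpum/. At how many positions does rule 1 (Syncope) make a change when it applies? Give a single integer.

3

1 Syncope: [hubuvpum] → [hbvpm]
2 Geminate Reduction: no change — [hbvpm]
3 Progressive Voicing Assimilation: [hbvpm] → [hpfpm]
4 Voicing Between Vowels: no change — [hpfpm]
Rule 1 changed 3 position(s).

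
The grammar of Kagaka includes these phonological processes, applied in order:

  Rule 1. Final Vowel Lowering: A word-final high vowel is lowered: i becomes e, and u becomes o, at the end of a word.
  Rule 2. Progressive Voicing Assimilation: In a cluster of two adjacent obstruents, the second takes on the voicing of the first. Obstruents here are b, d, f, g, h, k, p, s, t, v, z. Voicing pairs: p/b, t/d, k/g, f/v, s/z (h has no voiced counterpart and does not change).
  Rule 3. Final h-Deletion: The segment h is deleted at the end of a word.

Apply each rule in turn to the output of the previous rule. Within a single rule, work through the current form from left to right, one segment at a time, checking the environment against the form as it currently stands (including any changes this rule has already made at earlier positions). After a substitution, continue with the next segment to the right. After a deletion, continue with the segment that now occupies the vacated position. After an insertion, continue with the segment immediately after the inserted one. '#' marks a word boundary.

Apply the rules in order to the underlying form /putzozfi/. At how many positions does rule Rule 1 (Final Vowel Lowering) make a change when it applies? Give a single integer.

Rule 1 Final Vowel Lowering: [putzozfi] → [putzozfe]
Rule 2 Progressive Voicing Assimilation: [putzozfe] → [putsozve]
Rule 3 Final h-Deletion: no change — [putsozve]
Rule Rule 1 changed 1 position(s).

1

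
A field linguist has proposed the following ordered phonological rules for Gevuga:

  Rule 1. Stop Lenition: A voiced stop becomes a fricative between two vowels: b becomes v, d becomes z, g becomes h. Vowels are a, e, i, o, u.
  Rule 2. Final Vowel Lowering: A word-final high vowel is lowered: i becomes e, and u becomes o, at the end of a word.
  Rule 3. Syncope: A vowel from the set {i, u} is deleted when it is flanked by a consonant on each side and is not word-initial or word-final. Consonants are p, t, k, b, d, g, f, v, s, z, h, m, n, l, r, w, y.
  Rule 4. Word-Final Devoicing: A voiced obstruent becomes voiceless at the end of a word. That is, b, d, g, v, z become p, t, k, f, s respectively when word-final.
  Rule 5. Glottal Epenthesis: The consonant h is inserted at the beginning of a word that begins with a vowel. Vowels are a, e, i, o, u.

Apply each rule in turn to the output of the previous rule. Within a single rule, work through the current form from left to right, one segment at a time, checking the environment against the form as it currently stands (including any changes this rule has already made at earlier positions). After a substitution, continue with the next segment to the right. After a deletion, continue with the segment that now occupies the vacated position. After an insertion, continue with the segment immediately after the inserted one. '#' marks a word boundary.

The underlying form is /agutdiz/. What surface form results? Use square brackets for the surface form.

[hahtds]

Rule 1 Stop Lenition: [agutdiz] → [ahutdiz]
Rule 2 Final Vowel Lowering: no change — [ahutdiz]
Rule 3 Syncope: [ahutdiz] → [ahtdz]
Rule 4 Word-Final Devoicing: [ahtdz] → [ahtds]
Rule 5 Glottal Epenthesis: [ahtds] → [hahtds]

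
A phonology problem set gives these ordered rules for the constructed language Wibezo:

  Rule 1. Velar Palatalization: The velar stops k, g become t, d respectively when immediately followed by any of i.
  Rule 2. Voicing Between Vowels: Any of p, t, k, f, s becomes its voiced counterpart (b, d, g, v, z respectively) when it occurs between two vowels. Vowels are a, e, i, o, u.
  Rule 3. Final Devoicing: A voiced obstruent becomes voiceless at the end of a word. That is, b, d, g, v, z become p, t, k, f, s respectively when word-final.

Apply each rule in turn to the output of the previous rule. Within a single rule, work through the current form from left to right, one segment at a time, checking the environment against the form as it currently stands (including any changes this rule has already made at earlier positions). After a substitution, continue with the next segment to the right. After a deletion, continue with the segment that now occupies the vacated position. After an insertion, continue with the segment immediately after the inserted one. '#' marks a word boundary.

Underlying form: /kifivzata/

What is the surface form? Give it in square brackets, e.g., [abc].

Rule 1 Velar Palatalization: [kifivzata] → [tifivzata]
Rule 2 Voicing Between Vowels: [tifivzata] → [tivivzada]
Rule 3 Final Devoicing: no change — [tivivzada]

[tivivzada]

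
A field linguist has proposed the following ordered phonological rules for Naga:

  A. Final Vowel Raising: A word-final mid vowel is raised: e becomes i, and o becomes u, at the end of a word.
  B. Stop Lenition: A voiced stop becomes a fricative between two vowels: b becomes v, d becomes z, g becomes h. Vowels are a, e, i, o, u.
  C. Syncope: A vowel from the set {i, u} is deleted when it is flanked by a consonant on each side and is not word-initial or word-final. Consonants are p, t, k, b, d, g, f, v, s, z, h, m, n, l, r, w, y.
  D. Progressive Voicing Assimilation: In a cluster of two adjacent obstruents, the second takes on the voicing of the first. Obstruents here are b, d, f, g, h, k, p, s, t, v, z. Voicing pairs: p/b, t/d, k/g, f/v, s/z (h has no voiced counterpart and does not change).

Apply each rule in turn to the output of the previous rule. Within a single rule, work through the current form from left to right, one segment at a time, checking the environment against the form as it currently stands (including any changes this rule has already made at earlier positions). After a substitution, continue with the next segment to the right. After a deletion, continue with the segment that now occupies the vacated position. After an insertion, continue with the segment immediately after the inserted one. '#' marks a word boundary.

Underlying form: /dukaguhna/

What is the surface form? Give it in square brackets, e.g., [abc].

A Final Vowel Raising: no change — [dukaguhna]
B Stop Lenition: [dukaguhna] → [dukahuhna]
C Syncope: [dukahuhna] → [dkahhna]
D Progressive Voicing Assimilation: [dkahhna] → [dgahhna]

[dgahhna]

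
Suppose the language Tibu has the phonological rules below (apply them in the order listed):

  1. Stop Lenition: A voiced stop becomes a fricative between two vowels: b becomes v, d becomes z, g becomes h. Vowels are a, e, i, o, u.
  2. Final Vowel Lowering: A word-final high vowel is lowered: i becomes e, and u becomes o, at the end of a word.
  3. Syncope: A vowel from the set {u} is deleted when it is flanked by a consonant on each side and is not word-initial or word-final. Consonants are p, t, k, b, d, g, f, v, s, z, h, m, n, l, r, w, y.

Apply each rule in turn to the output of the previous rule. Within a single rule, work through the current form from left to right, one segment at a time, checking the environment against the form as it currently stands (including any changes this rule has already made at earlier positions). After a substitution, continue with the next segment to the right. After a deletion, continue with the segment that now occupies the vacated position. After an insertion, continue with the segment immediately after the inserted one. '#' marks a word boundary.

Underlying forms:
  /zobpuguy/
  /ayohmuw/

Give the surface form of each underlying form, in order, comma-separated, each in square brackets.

[zobphy], [ayohmw]

/zobpuguy/:
  1 Stop Lenition: [zobpuguy] → [zobpuhuy]
  2 Final Vowel Lowering: no change — [zobpuhuy]
  3 Syncope: [zobpuhuy] → [zobphy]
/ayohmuw/:
  1 Stop Lenition: no change — [ayohmuw]
  2 Final Vowel Lowering: no change — [ayohmuw]
  3 Syncope: [ayohmuw] → [ayohmw]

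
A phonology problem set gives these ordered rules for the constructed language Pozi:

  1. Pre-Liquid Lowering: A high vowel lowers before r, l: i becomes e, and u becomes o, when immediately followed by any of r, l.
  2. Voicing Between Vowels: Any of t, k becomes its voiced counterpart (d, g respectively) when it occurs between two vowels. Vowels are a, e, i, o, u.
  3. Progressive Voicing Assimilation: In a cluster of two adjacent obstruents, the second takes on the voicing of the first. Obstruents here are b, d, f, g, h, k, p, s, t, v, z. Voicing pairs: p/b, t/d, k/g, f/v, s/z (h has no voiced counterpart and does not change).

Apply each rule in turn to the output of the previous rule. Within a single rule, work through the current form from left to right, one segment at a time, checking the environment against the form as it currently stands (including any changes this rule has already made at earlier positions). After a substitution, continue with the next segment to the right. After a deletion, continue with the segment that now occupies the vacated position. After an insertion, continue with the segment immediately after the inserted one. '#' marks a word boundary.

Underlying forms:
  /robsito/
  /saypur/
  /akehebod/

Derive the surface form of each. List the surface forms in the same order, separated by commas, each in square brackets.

/robsito/:
  1 Pre-Liquid Lowering: no change — [robsito]
  2 Voicing Between Vowels: [robsito] → [robsido]
  3 Progressive Voicing Assimilation: [robsido] → [robzido]
/saypur/:
  1 Pre-Liquid Lowering: [saypur] → [saypor]
  2 Voicing Between Vowels: no change — [saypor]
  3 Progressive Voicing Assimilation: no change — [saypor]
/akehebod/:
  1 Pre-Liquid Lowering: no change — [akehebod]
  2 Voicing Between Vowels: [akehebod] → [agehebod]
  3 Progressive Voicing Assimilation: no change — [agehebod]

[robzido], [saypor], [agehebod]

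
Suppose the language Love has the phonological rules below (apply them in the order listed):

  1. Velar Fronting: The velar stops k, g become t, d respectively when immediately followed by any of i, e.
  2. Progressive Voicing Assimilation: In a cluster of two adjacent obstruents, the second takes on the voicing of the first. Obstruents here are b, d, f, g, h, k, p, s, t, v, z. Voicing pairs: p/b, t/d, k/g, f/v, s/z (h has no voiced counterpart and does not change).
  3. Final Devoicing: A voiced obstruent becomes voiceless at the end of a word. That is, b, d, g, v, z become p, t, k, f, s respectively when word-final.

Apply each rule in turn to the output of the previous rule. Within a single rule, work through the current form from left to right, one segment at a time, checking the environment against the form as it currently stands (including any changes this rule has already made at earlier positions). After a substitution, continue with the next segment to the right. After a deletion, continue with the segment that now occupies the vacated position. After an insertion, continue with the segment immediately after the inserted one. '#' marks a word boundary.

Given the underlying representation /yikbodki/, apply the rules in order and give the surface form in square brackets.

[yikpoddi]

1 Velar Fronting: [yikbodki] → [yikbodti]
2 Progressive Voicing Assimilation: [yikbodti] → [yikpoddi]
3 Final Devoicing: no change — [yikpoddi]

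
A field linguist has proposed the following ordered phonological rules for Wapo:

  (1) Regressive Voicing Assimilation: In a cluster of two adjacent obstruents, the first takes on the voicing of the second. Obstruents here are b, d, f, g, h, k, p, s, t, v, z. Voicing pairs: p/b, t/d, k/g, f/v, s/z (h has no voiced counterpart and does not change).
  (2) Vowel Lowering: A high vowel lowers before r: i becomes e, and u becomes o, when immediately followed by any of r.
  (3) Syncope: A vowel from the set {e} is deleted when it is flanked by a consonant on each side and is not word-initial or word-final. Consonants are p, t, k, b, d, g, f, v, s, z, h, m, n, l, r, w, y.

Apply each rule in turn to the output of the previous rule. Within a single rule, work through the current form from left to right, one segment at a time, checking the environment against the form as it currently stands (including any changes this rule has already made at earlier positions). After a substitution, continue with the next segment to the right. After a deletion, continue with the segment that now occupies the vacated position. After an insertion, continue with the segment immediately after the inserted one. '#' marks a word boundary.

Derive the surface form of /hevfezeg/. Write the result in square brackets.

[hffzg]

(1) Regressive Voicing Assimilation: [hevfezeg] → [heffezeg]
(2) Vowel Lowering: no change — [heffezeg]
(3) Syncope: [heffezeg] → [hffzg]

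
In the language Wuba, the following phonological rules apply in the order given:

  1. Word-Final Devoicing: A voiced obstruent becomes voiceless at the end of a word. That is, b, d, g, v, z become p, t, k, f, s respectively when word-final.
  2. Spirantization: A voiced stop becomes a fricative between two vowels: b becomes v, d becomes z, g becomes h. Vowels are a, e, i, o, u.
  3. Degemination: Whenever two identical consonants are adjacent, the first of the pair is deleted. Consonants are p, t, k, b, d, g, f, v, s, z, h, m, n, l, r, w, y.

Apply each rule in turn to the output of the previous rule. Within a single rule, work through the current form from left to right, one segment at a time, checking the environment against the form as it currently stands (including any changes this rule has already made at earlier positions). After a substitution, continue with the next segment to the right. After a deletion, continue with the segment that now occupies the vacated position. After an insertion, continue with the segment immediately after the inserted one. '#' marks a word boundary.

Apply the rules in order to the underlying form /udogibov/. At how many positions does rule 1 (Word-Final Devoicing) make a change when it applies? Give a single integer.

1

1 Word-Final Devoicing: [udogibov] → [udogibof]
2 Spirantization: [udogibof] → [uzohivof]
3 Degemination: no change — [uzohivof]
Rule 1 changed 1 position(s).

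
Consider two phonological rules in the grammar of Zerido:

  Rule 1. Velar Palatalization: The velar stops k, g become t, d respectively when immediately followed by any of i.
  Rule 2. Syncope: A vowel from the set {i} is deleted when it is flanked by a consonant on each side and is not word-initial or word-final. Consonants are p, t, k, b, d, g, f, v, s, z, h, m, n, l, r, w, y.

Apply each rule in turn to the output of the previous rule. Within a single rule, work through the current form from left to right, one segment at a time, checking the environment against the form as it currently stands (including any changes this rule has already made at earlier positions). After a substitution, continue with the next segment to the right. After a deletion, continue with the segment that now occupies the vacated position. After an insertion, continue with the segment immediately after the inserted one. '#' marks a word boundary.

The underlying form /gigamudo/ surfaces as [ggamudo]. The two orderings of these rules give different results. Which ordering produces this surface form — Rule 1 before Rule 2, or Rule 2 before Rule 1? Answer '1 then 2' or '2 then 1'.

2 then 1

Order 1 then 2:
  1 Velar Palatalization: [gigamudo] → [digamudo]
  2 Syncope: [digamudo] → [dgamudo]
  result: [dgamudo]
Order 2 then 1:
  2 Syncope: [gigamudo] → [ggamudo]
  1 Velar Palatalization: no change — [ggamudo]
  result: [ggamudo]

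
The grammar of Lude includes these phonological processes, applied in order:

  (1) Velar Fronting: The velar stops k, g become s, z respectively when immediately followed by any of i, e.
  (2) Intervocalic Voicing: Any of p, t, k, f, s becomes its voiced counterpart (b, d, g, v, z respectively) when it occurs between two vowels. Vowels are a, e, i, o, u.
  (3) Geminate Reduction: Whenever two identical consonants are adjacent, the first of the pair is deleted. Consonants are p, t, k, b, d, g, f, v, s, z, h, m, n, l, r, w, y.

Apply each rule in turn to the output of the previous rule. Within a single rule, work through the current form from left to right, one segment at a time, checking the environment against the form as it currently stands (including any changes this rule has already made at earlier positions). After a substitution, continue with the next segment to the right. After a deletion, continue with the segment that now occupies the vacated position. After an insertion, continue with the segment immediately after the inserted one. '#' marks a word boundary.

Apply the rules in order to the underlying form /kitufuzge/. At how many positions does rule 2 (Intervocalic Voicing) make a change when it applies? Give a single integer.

(1) Velar Fronting: [kitufuzge] → [situfuzze]
(2) Intervocalic Voicing: [situfuzze] → [siduvuzze]
(3) Geminate Reduction: [siduvuzze] → [siduvuze]
Rule 2 changed 2 position(s).

2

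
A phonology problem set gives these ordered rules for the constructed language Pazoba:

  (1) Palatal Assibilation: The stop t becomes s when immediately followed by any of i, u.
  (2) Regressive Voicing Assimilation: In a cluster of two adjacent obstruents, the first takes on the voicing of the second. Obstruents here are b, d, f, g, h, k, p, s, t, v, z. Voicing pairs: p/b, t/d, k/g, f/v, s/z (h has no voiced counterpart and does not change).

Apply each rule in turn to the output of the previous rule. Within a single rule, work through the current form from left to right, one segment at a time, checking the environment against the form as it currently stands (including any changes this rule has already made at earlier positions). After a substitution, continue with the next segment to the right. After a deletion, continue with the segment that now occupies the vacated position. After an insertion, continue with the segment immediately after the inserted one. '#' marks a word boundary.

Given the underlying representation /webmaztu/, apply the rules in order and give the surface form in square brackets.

[webmassu]

(1) Palatal Assibilation: [webmaztu] → [webmazsu]
(2) Regressive Voicing Assimilation: [webmazsu] → [webmassu]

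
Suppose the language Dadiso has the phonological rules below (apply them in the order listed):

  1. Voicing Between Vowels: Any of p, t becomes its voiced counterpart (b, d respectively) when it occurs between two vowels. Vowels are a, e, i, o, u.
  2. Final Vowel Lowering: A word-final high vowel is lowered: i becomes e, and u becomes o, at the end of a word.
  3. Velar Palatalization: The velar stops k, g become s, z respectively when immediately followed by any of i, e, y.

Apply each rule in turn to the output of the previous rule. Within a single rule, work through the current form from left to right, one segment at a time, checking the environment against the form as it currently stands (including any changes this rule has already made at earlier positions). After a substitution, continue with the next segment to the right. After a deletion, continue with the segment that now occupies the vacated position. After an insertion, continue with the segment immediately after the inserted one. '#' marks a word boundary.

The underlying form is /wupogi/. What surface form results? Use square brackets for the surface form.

[wuboze]

1 Voicing Between Vowels: [wupogi] → [wubogi]
2 Final Vowel Lowering: [wubogi] → [wuboge]
3 Velar Palatalization: [wuboge] → [wuboze]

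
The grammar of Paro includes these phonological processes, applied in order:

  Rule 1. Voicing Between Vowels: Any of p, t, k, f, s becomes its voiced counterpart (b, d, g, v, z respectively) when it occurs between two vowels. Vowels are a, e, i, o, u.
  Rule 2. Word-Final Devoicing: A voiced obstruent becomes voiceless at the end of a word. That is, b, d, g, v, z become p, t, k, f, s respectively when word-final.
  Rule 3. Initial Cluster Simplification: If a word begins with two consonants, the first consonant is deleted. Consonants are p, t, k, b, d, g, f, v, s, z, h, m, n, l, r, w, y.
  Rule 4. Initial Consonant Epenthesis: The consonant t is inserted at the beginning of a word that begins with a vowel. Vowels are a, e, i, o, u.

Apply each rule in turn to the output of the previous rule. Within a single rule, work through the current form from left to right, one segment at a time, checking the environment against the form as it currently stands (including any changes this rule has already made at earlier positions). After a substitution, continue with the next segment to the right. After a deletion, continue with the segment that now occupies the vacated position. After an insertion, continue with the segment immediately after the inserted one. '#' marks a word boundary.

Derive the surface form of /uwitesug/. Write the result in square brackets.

[tuwidezuk]

Rule 1 Voicing Between Vowels: [uwitesug] → [uwidezug]
Rule 2 Word-Final Devoicing: [uwidezug] → [uwidezuk]
Rule 3 Initial Cluster Simplification: no change — [uwidezuk]
Rule 4 Initial Consonant Epenthesis: [uwidezuk] → [tuwidezuk]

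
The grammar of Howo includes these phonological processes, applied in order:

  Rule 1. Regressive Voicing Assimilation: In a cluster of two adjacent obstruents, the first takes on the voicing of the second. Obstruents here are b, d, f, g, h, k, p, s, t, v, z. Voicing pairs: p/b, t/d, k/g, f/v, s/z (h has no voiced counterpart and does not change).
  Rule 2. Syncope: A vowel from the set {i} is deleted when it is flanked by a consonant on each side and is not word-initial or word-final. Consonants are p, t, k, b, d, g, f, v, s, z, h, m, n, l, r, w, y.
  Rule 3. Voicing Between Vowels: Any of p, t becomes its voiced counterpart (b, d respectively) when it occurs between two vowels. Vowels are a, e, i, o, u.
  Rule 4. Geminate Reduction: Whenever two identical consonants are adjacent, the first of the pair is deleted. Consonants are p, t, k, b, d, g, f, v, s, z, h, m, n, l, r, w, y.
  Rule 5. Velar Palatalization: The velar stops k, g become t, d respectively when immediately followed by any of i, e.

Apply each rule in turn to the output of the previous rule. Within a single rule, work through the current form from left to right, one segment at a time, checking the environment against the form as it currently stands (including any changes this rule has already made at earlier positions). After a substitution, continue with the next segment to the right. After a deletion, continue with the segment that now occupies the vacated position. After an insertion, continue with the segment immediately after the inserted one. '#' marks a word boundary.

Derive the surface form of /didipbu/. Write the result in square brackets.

Rule 1 Regressive Voicing Assimilation: [didipbu] → [didibbu]
Rule 2 Syncope: [didibbu] → [ddbbu]
Rule 3 Voicing Between Vowels: no change — [ddbbu]
Rule 4 Geminate Reduction: [ddbbu] → [dbu]
Rule 5 Velar Palatalization: no change — [dbu]

[dbu]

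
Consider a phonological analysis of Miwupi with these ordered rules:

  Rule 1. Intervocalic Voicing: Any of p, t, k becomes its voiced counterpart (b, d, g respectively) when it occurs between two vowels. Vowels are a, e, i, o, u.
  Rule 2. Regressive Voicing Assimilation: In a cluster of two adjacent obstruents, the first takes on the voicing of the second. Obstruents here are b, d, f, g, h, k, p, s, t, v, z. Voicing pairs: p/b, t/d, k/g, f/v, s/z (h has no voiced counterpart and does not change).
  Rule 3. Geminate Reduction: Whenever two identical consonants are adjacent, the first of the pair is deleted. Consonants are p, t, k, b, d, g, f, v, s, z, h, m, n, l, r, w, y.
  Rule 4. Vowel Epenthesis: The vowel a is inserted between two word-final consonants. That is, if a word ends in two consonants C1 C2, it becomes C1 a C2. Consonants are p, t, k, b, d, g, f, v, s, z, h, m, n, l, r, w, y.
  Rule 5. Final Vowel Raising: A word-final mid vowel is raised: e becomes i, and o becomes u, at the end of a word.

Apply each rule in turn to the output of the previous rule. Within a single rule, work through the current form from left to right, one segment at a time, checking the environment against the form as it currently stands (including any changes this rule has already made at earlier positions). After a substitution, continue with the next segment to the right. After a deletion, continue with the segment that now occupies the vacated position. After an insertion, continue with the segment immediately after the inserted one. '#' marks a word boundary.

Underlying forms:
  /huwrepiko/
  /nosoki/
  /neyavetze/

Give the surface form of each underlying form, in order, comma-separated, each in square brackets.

/huwrepiko/:
  Rule 1 Intervocalic Voicing: [huwrepiko] → [huwrebigo]
  Rule 2 Regressive Voicing Assimilation: no change — [huwrebigo]
  Rule 3 Geminate Reduction: no change — [huwrebigo]
  Rule 4 Vowel Epenthesis: no change — [huwrebigo]
  Rule 5 Final Vowel Raising: [huwrebigo] → [huwrebigu]
/nosoki/:
  Rule 1 Intervocalic Voicing: [nosoki] → [nosogi]
  Rule 2 Regressive Voicing Assimilation: no change — [nosogi]
  Rule 3 Geminate Reduction: no change — [nosogi]
  Rule 4 Vowel Epenthesis: no change — [nosogi]
  Rule 5 Final Vowel Raising: no change — [nosogi]
/neyavetze/:
  Rule 1 Intervocalic Voicing: no change — [neyavetze]
  Rule 2 Regressive Voicing Assimilation: [neyavetze] → [neyavedze]
  Rule 3 Geminate Reduction: no change — [neyavedze]
  Rule 4 Vowel Epenthesis: no change — [neyavedze]
  Rule 5 Final Vowel Raising: [neyavedze] → [neyavedzi]

[huwrebigu], [nosogi], [neyavedzi]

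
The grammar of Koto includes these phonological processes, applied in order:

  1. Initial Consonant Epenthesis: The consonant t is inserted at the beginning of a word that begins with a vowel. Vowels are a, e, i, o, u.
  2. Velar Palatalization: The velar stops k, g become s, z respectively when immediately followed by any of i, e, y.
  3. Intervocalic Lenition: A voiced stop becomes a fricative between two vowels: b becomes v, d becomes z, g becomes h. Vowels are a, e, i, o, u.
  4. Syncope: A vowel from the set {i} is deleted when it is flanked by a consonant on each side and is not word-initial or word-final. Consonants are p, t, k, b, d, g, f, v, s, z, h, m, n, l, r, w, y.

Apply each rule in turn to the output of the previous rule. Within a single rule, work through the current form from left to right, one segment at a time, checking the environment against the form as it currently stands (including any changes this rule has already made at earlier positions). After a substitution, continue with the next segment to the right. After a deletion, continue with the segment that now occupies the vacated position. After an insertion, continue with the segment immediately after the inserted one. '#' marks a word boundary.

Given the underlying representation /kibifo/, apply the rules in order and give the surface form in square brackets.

1 Initial Consonant Epenthesis: no change — [kibifo]
2 Velar Palatalization: [kibifo] → [sibifo]
3 Intervocalic Lenition: [sibifo] → [sivifo]
4 Syncope: [sivifo] → [svfo]

[svfo]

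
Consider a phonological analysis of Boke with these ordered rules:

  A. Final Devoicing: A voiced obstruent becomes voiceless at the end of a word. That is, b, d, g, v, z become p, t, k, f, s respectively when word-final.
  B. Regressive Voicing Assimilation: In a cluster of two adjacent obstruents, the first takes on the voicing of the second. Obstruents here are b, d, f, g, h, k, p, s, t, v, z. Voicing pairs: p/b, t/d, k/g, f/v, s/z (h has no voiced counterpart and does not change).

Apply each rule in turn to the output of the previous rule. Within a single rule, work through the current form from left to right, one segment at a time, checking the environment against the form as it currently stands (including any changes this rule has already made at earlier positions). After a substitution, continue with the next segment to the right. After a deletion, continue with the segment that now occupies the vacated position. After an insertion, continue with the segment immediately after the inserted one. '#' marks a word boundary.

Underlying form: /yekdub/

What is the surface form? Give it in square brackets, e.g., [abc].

[yegdup]

A Final Devoicing: [yekdub] → [yekdup]
B Regressive Voicing Assimilation: [yekdup] → [yegdup]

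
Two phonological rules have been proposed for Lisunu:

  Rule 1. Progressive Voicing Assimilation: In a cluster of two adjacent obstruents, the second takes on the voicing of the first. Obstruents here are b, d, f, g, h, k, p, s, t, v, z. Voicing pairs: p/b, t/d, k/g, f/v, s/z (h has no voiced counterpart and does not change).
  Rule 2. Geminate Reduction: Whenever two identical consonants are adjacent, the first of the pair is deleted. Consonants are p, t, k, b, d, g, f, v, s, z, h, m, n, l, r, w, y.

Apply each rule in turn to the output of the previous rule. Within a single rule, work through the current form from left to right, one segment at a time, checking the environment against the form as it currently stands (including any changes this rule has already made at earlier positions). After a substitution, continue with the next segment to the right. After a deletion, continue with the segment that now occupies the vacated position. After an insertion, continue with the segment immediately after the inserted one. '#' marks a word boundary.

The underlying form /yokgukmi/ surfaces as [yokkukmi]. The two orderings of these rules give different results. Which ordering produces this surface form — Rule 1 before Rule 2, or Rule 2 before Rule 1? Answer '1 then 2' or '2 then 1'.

Order 1 then 2:
  1 Progressive Voicing Assimilation: [yokgukmi] → [yokkukmi]
  2 Geminate Reduction: [yokkukmi] → [yokukmi]
  result: [yokukmi]
Order 2 then 1:
  2 Geminate Reduction: no change — [yokgukmi]
  1 Progressive Voicing Assimilation: [yokgukmi] → [yokkukmi]
  result: [yokkukmi]

2 then 1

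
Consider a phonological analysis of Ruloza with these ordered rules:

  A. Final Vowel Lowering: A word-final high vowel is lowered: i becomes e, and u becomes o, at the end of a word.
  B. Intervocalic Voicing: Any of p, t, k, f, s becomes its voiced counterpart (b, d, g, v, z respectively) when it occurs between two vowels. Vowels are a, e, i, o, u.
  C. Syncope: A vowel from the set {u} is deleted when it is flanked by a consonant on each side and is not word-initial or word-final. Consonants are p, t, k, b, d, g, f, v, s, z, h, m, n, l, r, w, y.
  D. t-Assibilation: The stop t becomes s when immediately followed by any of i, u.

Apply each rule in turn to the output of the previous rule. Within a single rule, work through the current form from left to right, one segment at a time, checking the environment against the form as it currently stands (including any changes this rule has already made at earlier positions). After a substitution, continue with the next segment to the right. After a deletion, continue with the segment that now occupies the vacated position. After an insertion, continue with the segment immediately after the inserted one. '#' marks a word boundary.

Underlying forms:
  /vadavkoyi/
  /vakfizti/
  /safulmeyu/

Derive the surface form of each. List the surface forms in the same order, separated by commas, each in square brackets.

/vadavkoyi/:
  A Final Vowel Lowering: [vadavkoyi] → [vadavkoye]
  B Intervocalic Voicing: no change — [vadavkoye]
  C Syncope: no change — [vadavkoye]
  D t-Assibilation: no change — [vadavkoye]
/vakfizti/:
  A Final Vowel Lowering: [vakfizti] → [vakfizte]
  B Intervocalic Voicing: no change — [vakfizte]
  C Syncope: no change — [vakfizte]
  D t-Assibilation: no change — [vakfizte]
/safulmeyu/:
  A Final Vowel Lowering: [safulmeyu] → [safulmeyo]
  B Intervocalic Voicing: [safulmeyo] → [savulmeyo]
  C Syncope: [savulmeyo] → [savlmeyo]
  D t-Assibilation: no change — [savlmeyo]

[vadavkoye], [vakfizte], [savlmeyo]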